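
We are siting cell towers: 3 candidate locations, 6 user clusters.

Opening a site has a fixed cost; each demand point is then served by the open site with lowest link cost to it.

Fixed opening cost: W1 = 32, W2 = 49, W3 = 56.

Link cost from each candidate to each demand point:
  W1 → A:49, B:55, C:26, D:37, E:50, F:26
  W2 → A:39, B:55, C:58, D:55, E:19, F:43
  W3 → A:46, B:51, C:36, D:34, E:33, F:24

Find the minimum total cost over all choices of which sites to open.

Open {W1}: assign each demand point to its cheapest open site.
  A→W1 49, B→W1 55, C→W1 26, D→W1 37, E→W1 50, F→W1 26
  link cost 243, fixed 32 → total 275.
Compare {W3}: link cost 224 + fixed 56 = 280.
Compare {W1, W2}: link cost 202 + fixed 81 = 283.
Compare {W1, W3}: link cost 214 + fixed 88 = 302.
All other subsets cost ≥ 280. Minimum total cost: 275.

275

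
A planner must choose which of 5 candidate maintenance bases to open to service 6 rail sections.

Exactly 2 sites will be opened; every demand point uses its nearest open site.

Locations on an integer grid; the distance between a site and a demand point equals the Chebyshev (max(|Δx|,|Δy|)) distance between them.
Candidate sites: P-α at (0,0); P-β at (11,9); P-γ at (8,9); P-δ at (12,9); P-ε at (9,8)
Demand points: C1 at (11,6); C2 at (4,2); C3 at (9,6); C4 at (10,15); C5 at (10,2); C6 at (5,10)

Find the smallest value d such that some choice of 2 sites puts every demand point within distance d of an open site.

6

Open {P-β, P-ε}.
  Farthest demand point is C2 at distance 6 (to P-ε); all others are ≤ 6.
With {P-γ, P-ε} the worst case is 6.
With {P-δ, P-ε} the worst case is 6.
No size-2 selection achieves below 6.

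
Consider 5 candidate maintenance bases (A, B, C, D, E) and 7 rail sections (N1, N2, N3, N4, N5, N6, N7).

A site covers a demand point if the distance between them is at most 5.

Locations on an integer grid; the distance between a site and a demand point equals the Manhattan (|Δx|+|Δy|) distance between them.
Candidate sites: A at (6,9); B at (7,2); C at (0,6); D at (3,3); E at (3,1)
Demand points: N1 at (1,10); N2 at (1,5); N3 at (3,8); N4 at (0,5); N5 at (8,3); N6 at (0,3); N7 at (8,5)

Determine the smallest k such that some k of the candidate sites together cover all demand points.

2

Coverage sets (demand points within 5 of each site):
  A: {N3}
  B: {N5, N7}
  C: {N1, N2, N3, N4, N6}
  D: {N2, N3, N4, N5, N6}
  E: {N6}
No single site covers all 7 demand points.
But {B, C} covers everything, so the minimum is 2.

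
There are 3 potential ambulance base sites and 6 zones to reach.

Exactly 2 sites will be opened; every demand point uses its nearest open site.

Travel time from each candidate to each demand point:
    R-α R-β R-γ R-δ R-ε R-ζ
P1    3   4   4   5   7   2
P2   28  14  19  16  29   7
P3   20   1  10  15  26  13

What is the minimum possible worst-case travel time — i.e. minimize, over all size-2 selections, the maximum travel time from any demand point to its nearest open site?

7

Open {P1, P2}.
  Farthest demand point is R-ε at travel time 7 (to P1); all others are ≤ 7.
With {P1, P3} the worst case is 7.
With {P2, P3} the worst case is 26.
No size-2 selection achieves below 7.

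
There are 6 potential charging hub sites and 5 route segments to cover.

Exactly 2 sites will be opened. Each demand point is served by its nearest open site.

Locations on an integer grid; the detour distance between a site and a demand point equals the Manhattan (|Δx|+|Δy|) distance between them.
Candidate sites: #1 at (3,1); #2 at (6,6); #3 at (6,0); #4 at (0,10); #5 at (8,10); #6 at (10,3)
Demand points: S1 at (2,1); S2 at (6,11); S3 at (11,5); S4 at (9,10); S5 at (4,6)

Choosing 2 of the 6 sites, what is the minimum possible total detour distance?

19

Open {#1, #5}.
  S1→#1 1, S2→#5 3, S3→#5 8, S4→#5 1, S5→#1 6  ⇒ total 19.
Compare {#1, #2}: total 21.
Compare {#2, #5}: total 21.
No size-2 selection does better; minimum is 19.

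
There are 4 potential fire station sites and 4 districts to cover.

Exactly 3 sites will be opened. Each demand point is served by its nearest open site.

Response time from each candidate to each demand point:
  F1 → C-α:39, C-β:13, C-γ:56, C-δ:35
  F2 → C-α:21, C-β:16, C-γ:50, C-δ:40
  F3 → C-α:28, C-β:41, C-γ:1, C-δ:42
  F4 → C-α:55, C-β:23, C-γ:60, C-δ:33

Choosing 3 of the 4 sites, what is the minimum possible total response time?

70

Open {F1, F2, F3}.
  C-α→F2 21, C-β→F1 13, C-γ→F3 1, C-δ→F1 35  ⇒ total 70.
Compare {F2, F3, F4}: total 71.
Compare {F1, F3, F4}: total 75.
No size-3 selection does better; minimum is 70.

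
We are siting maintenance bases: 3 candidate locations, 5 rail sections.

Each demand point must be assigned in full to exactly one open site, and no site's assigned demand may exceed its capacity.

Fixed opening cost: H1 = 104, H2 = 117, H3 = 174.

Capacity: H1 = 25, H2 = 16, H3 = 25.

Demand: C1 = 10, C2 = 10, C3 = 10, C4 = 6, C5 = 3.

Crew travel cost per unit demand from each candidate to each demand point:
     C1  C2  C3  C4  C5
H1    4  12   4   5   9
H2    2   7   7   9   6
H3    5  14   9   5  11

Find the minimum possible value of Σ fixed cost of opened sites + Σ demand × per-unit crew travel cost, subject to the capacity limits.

452

Open {H1, H2}; cheapest assignment that respects the capacities:
  H1 (cap 25, load 23): C1, C3, C5 — cost 10×4 + 10×4 + 3×9 = 107
  H2 (cap 16, load 16): C2, C4 — cost 10×7 + 6×9 = 124
  Shipping 231, fixed 221 → total 452.
  Any other capacity-feasible assignment to {H1, H2} ships for at least 231.
Compare {H1, H3}: its best feasible assignment gives total 545.
Compare {H2, H3}: its best feasible assignment gives total 588.
Every other set of open sites that can feasibly serve all demand totals ≥ 545 even under its best assignment. Minimum: 452.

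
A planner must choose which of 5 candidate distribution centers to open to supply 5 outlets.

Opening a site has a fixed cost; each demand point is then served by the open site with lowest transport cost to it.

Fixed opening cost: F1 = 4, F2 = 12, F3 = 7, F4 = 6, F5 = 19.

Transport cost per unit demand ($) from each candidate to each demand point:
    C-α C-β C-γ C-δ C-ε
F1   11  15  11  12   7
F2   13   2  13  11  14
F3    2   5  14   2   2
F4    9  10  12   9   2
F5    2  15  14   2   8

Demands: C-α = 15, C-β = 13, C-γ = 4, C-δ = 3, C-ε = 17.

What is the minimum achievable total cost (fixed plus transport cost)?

163

Open {F1, F2, F3}: assign each demand point to its cheapest open site.
  C-α→F3 15×2=30, C-β→F2 13×2=26, C-γ→F1 4×11=44, C-δ→F3 3×2=6, C-ε→F3 17×2=34
  transport cost 140, fixed 23 → total 163.
Compare {F2, F3}: transport cost 148 + fixed 19 = 167.
Compare {F2, F3, F4}: transport cost 144 + fixed 25 = 169.
Compare {F1, F2, F3, F4}: transport cost 140 + fixed 29 = 169.
All other subsets cost ≥ 167. Minimum total cost: 163.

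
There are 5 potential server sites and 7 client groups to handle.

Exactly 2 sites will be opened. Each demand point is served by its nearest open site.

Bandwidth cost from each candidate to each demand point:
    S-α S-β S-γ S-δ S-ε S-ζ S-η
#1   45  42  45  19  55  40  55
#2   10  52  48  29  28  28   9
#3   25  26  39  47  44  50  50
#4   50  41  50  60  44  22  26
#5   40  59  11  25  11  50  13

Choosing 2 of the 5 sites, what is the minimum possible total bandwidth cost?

Open {#2, #5}.
  S-α→#2 10, S-β→#2 52, S-γ→#5 11, S-δ→#5 25, S-ε→#5 11, S-ζ→#2 28, S-η→#2 9  ⇒ total 146.
Compare {#3, #5}: total 161.
Compare {#4, #5}: total 163.
No size-2 selection does better; minimum is 146.

146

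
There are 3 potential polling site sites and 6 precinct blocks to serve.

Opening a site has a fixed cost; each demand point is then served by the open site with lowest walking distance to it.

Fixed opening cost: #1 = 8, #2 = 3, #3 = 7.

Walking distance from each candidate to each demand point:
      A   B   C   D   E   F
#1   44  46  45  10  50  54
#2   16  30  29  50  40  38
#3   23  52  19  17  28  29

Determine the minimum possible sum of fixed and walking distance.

Open {#2, #3}: assign each demand point to its cheapest open site.
  A→#2 16, B→#2 30, C→#3 19, D→#3 17, E→#3 28, F→#3 29
  walking distance 139, fixed 10 → total 149.
Compare {#1, #2, #3}: walking distance 132 + fixed 18 = 150.
Compare {#1, #3}: walking distance 155 + fixed 15 = 170.
Compare {#1, #2}: walking distance 163 + fixed 11 = 174.
All other subsets cost ≥ 150. Minimum total cost: 149.

149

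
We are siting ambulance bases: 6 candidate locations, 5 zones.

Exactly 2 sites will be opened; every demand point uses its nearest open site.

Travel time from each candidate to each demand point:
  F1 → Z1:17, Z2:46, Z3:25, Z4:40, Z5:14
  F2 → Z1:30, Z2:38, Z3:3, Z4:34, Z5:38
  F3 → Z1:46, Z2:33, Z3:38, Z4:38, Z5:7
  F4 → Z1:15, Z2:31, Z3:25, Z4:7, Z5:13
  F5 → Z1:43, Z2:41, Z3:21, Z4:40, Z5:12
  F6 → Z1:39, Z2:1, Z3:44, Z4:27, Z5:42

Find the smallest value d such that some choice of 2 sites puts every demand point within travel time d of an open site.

Open {F4, F6}.
  Farthest demand point is Z3 at travel time 25 (to F4); all others are ≤ 25.
With {F1, F6} the worst case is 27.
With {F1, F4} the worst case is 31.
No size-2 selection achieves below 25.

25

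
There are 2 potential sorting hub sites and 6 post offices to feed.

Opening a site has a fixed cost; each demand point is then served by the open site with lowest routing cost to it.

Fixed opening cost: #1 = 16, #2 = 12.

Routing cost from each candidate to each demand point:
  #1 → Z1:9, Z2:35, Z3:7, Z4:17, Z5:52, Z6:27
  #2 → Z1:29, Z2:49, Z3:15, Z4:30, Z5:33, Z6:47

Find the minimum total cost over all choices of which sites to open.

Open {#1, #2}: assign each demand point to its cheapest open site.
  Z1→#1 9, Z2→#1 35, Z3→#1 7, Z4→#1 17, Z5→#2 33, Z6→#1 27
  routing cost 128, fixed 28 → total 156.
Compare {#1}: routing cost 147 + fixed 16 = 163.
Compare {#2}: routing cost 203 + fixed 12 = 215.

156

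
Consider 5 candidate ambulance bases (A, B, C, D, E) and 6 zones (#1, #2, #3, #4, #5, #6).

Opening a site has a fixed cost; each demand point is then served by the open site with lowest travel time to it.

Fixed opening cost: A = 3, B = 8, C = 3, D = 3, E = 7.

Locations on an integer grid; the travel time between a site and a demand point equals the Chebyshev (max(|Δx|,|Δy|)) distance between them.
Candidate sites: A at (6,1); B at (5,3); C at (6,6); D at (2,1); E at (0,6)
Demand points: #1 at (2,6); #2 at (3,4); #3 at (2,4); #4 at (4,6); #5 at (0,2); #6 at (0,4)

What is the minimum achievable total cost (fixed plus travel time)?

23

Open {C, D}: assign each demand point to its cheapest open site.
  #1→C 4, #2→C 3, #3→D 3, #4→C 2, #5→D 2, #6→D 3
  travel time 17, fixed 6 → total 23.
Compare {D}: travel time 21 + fixed 3 = 24.
Compare {E}: travel time 17 + fixed 7 = 24.
Compare {C, E}: travel time 15 + fixed 10 = 25.
All other subsets cost ≥ 24. Minimum total cost: 23.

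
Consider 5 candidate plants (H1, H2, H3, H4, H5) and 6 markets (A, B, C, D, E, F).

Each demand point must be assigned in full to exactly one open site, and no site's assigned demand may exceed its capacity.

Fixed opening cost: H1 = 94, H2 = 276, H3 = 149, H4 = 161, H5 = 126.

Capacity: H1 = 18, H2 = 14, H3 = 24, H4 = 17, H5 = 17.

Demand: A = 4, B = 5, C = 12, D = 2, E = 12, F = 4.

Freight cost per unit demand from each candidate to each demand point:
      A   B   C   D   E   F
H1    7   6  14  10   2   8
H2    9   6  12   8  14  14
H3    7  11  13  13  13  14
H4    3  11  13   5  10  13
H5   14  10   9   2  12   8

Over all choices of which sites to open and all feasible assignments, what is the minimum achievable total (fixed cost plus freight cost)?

Open {H1, H3}; cheapest assignment that respects the capacities:
  H1 (cap 18, load 18): D, E, F — cost 2×10 + 12×2 + 4×8 = 76
  H3 (cap 24, load 21): A, B, C — cost 4×7 + 5×11 + 12×13 = 239
  Shipping 315, fixed 243 → total 558.
  Any other capacity-feasible assignment to {H1, H3} ships for at least 315.
Compare {H1, H4, H5}: its best feasible assignment gives total 597.
Compare {H1, H3, H5}: its best feasible assignment gives total 617.
Every other set of open sites that can feasibly serve all demand totals ≥ 597 even under its best assignment. Minimum: 558.

558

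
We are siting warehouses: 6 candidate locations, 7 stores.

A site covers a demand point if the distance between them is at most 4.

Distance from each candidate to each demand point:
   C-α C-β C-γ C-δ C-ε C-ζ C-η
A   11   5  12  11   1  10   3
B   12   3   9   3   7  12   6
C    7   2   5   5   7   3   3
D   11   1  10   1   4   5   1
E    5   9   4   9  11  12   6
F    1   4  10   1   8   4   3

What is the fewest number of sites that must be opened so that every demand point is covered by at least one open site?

Coverage sets (demand points within 4 of each site):
  A: {C-ε, C-η}
  B: {C-β, C-δ}
  C: {C-β, C-ζ, C-η}
  D: {C-β, C-δ, C-ε, C-η}
  E: {C-γ}
  F: {C-α, C-β, C-δ, C-ζ, C-η}
No 2 sites suffice: every size-2 union leaves at least one demand point uncovered.
But {A, E, F} covers everything, so the minimum is 3.

3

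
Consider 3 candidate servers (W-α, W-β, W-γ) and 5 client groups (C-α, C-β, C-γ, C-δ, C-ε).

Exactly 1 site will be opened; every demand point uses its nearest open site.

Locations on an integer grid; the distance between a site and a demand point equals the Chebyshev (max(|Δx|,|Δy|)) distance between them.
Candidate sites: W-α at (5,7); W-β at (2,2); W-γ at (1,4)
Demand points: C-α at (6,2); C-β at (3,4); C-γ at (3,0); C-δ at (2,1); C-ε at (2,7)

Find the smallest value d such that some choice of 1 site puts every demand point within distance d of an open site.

5

Open {W-β}.
  Farthest demand point is C-ε at distance 5 (to W-β); all others are ≤ 5.
With {W-γ} the worst case is 5.
With {W-α} the worst case is 7.
No size-1 selection achieves below 5.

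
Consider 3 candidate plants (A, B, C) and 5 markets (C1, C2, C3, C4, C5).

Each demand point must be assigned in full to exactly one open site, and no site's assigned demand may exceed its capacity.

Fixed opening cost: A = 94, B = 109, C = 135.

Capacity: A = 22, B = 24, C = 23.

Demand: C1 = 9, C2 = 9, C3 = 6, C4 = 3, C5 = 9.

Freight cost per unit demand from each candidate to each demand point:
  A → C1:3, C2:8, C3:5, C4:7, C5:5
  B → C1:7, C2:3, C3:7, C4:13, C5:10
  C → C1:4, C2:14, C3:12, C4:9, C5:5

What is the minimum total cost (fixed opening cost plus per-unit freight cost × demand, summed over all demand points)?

365

Open {A, B}; cheapest assignment that respects the capacities:
  A (cap 22, load 21): C1, C4, C5 — cost 9×3 + 3×7 + 9×5 = 93
  B (cap 24, load 15): C2, C3 — cost 9×3 + 6×7 = 69
  Shipping 162, fixed 203 → total 365.
  Any other capacity-feasible assignment to {A, B} ships for at least 162.
Compare {B, C}: its best feasible assignment gives total 421.
Compare {A, C}: its best feasible assignment gives total 433.
Every other set of open sites that can feasibly serve all demand totals ≥ 421 even under its best assignment. Minimum: 365.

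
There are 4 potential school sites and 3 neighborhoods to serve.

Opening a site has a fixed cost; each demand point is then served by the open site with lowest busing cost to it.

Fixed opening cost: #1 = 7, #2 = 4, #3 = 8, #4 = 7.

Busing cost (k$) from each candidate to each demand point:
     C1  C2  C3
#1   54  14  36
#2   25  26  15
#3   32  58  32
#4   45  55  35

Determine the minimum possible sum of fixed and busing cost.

65

Open {#1, #2}: assign each demand point to its cheapest open site.
  C1→#2 25, C2→#1 14, C3→#2 15
  busing cost 54, fixed 11 → total 65.
Compare {#2}: busing cost 66 + fixed 4 = 70.
Compare {#1, #2, #4}: busing cost 54 + fixed 18 = 72.
Compare {#1, #2, #3}: busing cost 54 + fixed 19 = 73.
All other subsets cost ≥ 70. Minimum total cost: 65.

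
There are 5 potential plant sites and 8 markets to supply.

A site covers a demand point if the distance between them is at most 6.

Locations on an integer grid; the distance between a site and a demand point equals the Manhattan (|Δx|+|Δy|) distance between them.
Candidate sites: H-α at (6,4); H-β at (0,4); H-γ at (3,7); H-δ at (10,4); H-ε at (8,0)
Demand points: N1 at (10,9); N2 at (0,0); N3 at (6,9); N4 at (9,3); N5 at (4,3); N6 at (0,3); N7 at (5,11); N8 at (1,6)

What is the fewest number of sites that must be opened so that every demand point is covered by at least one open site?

Coverage sets (demand points within 6 of each site):
  H-α: {N3, N4, N5}
  H-β: {N2, N5, N6, N8}
  H-γ: {N3, N5, N7, N8}
  H-δ: {N1, N4}
  H-ε: {N4}
No 2 sites suffice: every size-2 union leaves at least one demand point uncovered.
But {H-β, H-γ, H-δ} covers everything, so the minimum is 3.

3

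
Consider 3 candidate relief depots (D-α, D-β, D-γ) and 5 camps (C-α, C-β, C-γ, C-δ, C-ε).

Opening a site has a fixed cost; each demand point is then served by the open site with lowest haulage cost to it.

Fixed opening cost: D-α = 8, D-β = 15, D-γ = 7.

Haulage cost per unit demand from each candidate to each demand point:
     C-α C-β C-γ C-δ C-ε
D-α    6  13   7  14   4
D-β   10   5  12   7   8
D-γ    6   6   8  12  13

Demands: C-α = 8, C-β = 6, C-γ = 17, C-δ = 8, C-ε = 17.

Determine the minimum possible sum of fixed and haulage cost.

Open {D-α, D-β}: assign each demand point to its cheapest open site.
  C-α→D-α 8×6=48, C-β→D-β 6×5=30, C-γ→D-α 17×7=119, C-δ→D-β 8×7=56, C-ε→D-α 17×4=68
  haulage cost 321, fixed 23 → total 344.
Compare {D-α, D-β, D-γ}: haulage cost 321 + fixed 30 = 351.
Compare {D-α, D-γ}: haulage cost 367 + fixed 15 = 382.
Compare {D-β, D-γ}: haulage cost 406 + fixed 22 = 428.
All other subsets cost ≥ 351. Minimum total cost: 344.

344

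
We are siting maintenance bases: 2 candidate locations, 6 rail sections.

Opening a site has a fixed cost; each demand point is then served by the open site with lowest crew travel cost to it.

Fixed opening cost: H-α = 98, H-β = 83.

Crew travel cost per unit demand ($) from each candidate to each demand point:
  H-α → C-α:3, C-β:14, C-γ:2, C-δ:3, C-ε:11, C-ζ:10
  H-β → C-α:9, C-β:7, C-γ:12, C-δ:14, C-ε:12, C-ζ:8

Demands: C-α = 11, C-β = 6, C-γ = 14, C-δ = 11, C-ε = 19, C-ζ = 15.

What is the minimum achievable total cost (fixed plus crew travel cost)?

635

Open {H-α}: assign each demand point to its cheapest open site.
  C-α→H-α 11×3=33, C-β→H-α 6×14=84, C-γ→H-α 14×2=28, C-δ→H-α 11×3=33, C-ε→H-α 19×11=209, C-ζ→H-α 15×10=150
  crew travel cost 537, fixed 98 → total 635.
Compare {H-α, H-β}: crew travel cost 465 + fixed 181 = 646.
Compare {H-β}: crew travel cost 811 + fixed 83 = 894.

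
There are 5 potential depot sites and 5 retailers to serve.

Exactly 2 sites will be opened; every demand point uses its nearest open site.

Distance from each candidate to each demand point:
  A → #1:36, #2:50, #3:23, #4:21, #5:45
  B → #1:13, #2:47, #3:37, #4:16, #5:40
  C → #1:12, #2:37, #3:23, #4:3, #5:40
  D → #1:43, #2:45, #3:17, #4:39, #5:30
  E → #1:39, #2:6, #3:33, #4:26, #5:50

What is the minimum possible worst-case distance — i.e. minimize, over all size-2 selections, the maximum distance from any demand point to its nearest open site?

Open {C, D}.
  Farthest demand point is #2 at distance 37 (to C); all others are ≤ 37.
With {D, E} the worst case is 39.
With {A, C} the worst case is 40.
No size-2 selection achieves below 37.

37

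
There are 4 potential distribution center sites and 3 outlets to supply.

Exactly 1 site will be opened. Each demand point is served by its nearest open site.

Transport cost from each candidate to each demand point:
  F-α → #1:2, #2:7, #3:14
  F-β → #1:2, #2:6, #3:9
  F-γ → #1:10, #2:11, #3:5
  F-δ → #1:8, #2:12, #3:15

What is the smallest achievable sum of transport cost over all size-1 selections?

Open {F-β}.
  #1→F-β 2, #2→F-β 6, #3→F-β 9  ⇒ total 17.
Compare {F-α}: total 23.
Compare {F-γ}: total 26.
No size-1 selection does better; minimum is 17.

17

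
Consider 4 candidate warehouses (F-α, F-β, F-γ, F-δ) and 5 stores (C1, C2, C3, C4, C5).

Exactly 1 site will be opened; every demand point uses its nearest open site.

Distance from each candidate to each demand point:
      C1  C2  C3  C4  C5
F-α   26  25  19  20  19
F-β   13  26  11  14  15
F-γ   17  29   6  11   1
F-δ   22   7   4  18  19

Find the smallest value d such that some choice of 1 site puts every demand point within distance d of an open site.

Open {F-δ}.
  Farthest demand point is C1 at distance 22 (to F-δ); all others are ≤ 22.
With {F-α} the worst case is 26.
With {F-β} the worst case is 26.
No size-1 selection achieves below 22.

22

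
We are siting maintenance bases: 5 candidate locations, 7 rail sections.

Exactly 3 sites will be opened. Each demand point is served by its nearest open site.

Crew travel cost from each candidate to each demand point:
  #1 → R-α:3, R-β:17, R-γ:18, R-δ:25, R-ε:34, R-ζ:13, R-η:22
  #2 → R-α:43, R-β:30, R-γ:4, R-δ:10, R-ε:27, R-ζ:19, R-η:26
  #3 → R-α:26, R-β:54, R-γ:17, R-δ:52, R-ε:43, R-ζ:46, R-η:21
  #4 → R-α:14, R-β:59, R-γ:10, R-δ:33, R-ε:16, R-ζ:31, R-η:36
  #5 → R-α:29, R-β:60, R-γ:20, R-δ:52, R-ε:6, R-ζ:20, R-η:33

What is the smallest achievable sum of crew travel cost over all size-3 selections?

75

Open {#1, #2, #5}.
  R-α→#1 3, R-β→#1 17, R-γ→#2 4, R-δ→#2 10, R-ε→#5 6, R-ζ→#1 13, R-η→#1 22  ⇒ total 75.
Compare {#1, #2, #4}: total 85.
Compare {#1, #2, #3}: total 95.
No size-3 selection does better; minimum is 75.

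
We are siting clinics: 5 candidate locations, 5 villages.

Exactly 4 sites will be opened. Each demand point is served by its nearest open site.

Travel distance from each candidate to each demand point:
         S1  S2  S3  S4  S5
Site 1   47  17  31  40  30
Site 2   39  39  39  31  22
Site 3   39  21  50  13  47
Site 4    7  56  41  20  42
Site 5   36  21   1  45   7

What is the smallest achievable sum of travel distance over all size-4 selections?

45

Open {Site 1, Site 3, Site 4, Site 5}.
  S1→Site 4 7, S2→Site 1 17, S3→Site 5 1, S4→Site 3 13, S5→Site 5 7  ⇒ total 45.
Compare {Site 2, Site 3, Site 4, Site 5}: total 49.
Compare {Site 1, Site 2, Site 4, Site 5}: total 52.
No size-4 selection does better; minimum is 45.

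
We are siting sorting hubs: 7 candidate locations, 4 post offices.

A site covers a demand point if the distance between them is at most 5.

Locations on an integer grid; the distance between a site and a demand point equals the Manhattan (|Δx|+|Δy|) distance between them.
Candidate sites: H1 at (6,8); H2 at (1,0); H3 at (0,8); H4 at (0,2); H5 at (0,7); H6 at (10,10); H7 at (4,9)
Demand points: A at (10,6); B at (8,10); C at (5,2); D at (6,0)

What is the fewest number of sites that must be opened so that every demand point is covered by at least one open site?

Coverage sets (demand points within 5 of each site):
  H1: {B}
  H2: {D}
  H3: {}
  H4: {C}
  H5: {}
  H6: {A, B}
  H7: {B}
No 2 sites suffice: every size-2 union leaves at least one demand point uncovered.
But {H2, H4, H6} covers everything, so the minimum is 3.

3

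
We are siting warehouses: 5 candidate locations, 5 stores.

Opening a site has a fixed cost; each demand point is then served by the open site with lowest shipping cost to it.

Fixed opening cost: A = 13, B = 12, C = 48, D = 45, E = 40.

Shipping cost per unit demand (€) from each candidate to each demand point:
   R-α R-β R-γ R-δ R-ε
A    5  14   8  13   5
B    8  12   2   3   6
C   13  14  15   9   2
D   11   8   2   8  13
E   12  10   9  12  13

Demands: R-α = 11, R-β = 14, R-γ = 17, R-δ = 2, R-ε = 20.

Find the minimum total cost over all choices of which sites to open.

Open {A, C, D}: assign each demand point to its cheapest open site.
  R-α→A 11×5=55, R-β→D 14×8=112, R-γ→D 17×2=34, R-δ→D 2×8=16, R-ε→C 20×2=40
  shipping cost 257, fixed 106 → total 363.
Compare {A, B, C, D}: shipping cost 247 + fixed 118 = 365.
Compare {A, D}: shipping cost 317 + fixed 58 = 375.
Compare {A, B, C}: shipping cost 303 + fixed 73 = 376.
All other subsets cost ≥ 365. Minimum total cost: 363.

363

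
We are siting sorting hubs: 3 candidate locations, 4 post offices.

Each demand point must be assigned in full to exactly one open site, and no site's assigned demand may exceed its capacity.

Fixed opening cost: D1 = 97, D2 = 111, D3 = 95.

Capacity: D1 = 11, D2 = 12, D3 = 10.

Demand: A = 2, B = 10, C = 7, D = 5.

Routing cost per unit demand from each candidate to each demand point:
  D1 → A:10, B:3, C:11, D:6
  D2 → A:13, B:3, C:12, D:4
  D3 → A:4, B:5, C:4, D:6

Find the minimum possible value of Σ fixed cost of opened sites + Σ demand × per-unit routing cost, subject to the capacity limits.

389

Open {D1, D2, D3}; cheapest assignment that respects the capacities:
  D1 (cap 11, load 10): B — cost 10×3 = 30
  D2 (cap 12, load 5): D — cost 5×4 = 20
  D3 (cap 10, load 9): A, C — cost 2×4 + 7×4 = 36
  Shipping 86, fixed 303 → total 389.
  Any other capacity-feasible assignment to {D1, D2, D3} ships for at least 86.
Total demand is 24 and no other set of sites has combined capacity ≥ 24, so {D1, D2, D3} is the only feasible choice of open sites. Minimum: 389.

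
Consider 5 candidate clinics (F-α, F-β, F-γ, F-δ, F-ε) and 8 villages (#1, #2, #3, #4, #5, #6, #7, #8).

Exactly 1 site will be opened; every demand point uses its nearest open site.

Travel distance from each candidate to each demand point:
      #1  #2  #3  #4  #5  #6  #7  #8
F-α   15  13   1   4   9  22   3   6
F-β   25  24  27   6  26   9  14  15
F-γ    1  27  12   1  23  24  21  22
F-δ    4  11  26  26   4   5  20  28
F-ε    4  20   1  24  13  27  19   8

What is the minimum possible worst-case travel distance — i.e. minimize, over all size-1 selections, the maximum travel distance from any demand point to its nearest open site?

22

Open {F-α}.
  Farthest demand point is #6 at travel distance 22 (to F-α); all others are ≤ 22.
With {F-β} the worst case is 27.
With {F-γ} the worst case is 27.
No size-1 selection achieves below 22.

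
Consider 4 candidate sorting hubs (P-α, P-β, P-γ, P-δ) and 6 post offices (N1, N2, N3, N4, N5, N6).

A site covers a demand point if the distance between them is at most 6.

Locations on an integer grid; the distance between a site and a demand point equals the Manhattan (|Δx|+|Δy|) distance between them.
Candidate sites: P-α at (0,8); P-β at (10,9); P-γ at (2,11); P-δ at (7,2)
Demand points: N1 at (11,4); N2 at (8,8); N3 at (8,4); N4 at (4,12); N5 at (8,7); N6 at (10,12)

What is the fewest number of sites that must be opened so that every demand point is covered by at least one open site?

3

Coverage sets (demand points within 6 of each site):
  P-α: {}
  P-β: {N1, N2, N5, N6}
  P-γ: {N4}
  P-δ: {N1, N3, N5}
No 2 sites suffice: every size-2 union leaves at least one demand point uncovered.
But {P-β, P-γ, P-δ} covers everything, so the minimum is 3.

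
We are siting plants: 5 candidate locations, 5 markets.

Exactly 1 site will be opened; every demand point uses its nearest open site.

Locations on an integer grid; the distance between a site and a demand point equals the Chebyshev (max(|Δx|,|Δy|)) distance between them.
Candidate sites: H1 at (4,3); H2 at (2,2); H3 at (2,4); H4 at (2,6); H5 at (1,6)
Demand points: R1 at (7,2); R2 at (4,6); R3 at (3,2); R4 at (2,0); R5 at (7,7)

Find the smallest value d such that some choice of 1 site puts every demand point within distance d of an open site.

Open {H1}.
  Farthest demand point is R5 at distance 4 (to H1); all others are ≤ 4.
With {H2} the worst case is 5.
With {H3} the worst case is 5.
No size-1 selection achieves below 4.

4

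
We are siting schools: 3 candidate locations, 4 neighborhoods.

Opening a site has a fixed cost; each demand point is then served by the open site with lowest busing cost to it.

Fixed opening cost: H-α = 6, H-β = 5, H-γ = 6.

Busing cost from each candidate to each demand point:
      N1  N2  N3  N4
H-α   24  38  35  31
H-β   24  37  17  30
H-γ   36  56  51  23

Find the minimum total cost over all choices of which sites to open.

112

Open {H-β, H-γ}: assign each demand point to its cheapest open site.
  N1→H-β 24, N2→H-β 37, N3→H-β 17, N4→H-γ 23
  busing cost 101, fixed 11 → total 112.
Compare {H-β}: busing cost 108 + fixed 5 = 113.
Compare {H-α, H-β, H-γ}: busing cost 101 + fixed 17 = 118.
Compare {H-α, H-β}: busing cost 108 + fixed 11 = 119.
All other subsets cost ≥ 113. Minimum total cost: 112.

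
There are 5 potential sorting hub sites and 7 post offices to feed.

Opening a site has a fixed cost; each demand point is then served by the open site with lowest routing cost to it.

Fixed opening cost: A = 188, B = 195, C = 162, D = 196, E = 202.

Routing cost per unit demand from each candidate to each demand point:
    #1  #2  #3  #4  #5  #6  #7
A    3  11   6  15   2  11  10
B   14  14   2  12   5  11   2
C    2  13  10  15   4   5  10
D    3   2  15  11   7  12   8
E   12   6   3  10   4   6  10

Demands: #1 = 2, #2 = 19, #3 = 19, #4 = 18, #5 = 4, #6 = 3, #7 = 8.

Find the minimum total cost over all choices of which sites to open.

691

Open {E}: assign each demand point to its cheapest open site.
  #1→E 2×12=24, #2→E 19×6=114, #3→E 19×3=57, #4→E 18×10=180, #5→E 4×4=16, #6→E 3×6=18, #7→E 8×10=80
  routing cost 489, fixed 202 → total 691.
Compare {B, D}: routing cost 349 + fixed 391 = 740.
Compare {D, E}: routing cost 379 + fixed 398 = 777.
Compare {B, E}: routing cost 406 + fixed 397 = 803.
All other subsets cost ≥ 740. Minimum total cost: 691.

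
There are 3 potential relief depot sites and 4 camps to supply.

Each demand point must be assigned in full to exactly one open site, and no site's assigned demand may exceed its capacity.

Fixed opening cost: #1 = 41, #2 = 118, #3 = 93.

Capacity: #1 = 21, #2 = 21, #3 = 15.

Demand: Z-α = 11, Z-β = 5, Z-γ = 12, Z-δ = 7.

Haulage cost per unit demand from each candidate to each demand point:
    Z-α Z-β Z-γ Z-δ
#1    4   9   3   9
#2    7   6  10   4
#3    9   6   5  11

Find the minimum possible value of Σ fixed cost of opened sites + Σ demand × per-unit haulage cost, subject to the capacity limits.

Open {#1, #2}; cheapest assignment that respects the capacities:
  #1 (cap 21, load 17): Z-β, Z-γ — cost 5×9 + 12×3 = 81
  #2 (cap 21, load 18): Z-α, Z-δ — cost 11×7 + 7×4 = 105
  Shipping 186, fixed 159 → total 345.
  Any other capacity-feasible assignment to {#1, #2} ships for at least 186.
Compare {#1, #2, #3}: its best feasible assignment gives total 414.
Every other set of open sites that can feasibly serve all demand totals ≥ 414 even under its best assignment. Minimum: 345.

345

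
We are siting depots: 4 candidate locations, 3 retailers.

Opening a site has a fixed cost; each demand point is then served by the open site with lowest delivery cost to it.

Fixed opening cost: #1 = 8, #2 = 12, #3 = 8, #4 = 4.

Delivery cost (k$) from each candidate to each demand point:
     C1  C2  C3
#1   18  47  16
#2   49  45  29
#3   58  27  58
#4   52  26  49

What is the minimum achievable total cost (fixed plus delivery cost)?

72

Open {#1, #4}: assign each demand point to its cheapest open site.
  C1→#1 18, C2→#4 26, C3→#1 16
  delivery cost 60, fixed 12 → total 72.
Compare {#1, #3}: delivery cost 61 + fixed 16 = 77.
Compare {#1, #3, #4}: delivery cost 60 + fixed 20 = 80.
Compare {#1, #2, #4}: delivery cost 60 + fixed 24 = 84.
All other subsets cost ≥ 77. Minimum total cost: 72.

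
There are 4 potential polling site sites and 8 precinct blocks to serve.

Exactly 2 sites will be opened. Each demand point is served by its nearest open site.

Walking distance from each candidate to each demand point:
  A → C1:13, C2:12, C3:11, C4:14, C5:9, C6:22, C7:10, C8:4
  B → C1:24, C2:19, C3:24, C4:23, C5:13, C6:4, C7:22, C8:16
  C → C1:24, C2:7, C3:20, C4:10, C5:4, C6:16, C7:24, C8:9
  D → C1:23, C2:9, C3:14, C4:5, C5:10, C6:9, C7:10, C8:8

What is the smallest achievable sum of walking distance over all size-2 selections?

Open {A, D}.
  C1→A 13, C2→D 9, C3→A 11, C4→D 5, C5→A 9, C6→D 9, C7→A 10, C8→A 4  ⇒ total 70.
Compare {A, C}: total 75.
Compare {A, B}: total 77.
No size-2 selection does better; minimum is 70.

70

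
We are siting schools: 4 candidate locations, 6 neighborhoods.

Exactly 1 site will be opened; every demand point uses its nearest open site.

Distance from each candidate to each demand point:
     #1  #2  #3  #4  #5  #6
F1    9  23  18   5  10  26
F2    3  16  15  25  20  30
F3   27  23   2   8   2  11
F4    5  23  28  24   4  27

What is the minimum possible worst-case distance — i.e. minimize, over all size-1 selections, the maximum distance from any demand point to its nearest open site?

Open {F1}.
  Farthest demand point is #6 at distance 26 (to F1); all others are ≤ 26.
With {F3} the worst case is 27.
With {F4} the worst case is 28.
No size-1 selection achieves below 26.

26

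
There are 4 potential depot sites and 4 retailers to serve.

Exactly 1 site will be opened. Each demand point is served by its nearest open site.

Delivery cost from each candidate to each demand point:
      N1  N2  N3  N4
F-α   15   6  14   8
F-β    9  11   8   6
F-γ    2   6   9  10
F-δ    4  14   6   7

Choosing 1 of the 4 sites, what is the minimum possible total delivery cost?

Open {F-γ}.
  N1→F-γ 2, N2→F-γ 6, N3→F-γ 9, N4→F-γ 10  ⇒ total 27.
Compare {F-δ}: total 31.
Compare {F-β}: total 34.
No size-1 selection does better; minimum is 27.

27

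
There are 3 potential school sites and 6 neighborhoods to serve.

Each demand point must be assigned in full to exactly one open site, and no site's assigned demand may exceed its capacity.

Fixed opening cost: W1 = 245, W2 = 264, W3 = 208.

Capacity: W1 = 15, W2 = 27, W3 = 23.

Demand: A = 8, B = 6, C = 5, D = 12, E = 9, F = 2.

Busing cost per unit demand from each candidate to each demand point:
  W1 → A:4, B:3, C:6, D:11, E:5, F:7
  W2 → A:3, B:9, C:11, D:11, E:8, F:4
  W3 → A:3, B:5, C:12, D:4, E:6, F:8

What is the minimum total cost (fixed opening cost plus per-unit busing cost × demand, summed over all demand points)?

709

Open {W2, W3}; cheapest assignment that respects the capacities:
  W2 (cap 27, load 24): A, C, E, F — cost 8×3 + 5×11 + 9×8 + 2×4 = 159
  W3 (cap 23, load 18): B, D — cost 6×5 + 12×4 = 78
  Shipping 237, fixed 472 → total 709.
  Any other capacity-feasible assignment to {W2, W3} ships for at least 237.
Compare {W1, W2}: its best feasible assignment gives total 791.
Compare {W1, W2, W3}: its best feasible assignment gives total 899.
Every other set of open sites that can feasibly serve all demand totals ≥ 791 even under its best assignment. Minimum: 709.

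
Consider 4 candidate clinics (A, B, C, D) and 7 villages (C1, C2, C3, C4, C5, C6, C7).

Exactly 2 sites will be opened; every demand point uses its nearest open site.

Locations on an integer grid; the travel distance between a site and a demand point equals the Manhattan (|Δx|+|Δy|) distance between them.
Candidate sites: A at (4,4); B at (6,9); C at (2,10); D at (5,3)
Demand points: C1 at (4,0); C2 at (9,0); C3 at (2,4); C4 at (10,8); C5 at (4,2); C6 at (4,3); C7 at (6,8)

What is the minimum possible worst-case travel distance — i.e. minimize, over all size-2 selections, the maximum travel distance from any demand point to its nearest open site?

7

Open {B, D}.
  Farthest demand point is C2 at travel distance 7 (to D); all others are ≤ 7.
With {A, B} the worst case is 9.
With {A, C} the worst case is 10.
No size-2 selection achieves below 7.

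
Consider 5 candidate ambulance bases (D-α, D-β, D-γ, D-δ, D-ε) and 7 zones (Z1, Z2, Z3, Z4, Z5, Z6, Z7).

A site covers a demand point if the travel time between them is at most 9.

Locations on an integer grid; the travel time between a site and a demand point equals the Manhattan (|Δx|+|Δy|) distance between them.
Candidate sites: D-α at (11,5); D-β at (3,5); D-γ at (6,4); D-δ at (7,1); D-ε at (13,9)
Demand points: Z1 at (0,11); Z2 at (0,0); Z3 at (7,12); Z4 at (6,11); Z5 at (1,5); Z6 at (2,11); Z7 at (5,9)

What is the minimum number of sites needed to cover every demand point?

Coverage sets (demand points within 9 of each site):
  D-α: {}
  D-β: {Z1, Z2, Z4, Z5, Z6, Z7}
  D-γ: {Z3, Z4, Z5, Z7}
  D-δ: {Z2}
  D-ε: {Z3, Z4, Z7}
No single site covers all 7 demand points.
But {D-β, D-γ} covers everything, so the minimum is 2.

2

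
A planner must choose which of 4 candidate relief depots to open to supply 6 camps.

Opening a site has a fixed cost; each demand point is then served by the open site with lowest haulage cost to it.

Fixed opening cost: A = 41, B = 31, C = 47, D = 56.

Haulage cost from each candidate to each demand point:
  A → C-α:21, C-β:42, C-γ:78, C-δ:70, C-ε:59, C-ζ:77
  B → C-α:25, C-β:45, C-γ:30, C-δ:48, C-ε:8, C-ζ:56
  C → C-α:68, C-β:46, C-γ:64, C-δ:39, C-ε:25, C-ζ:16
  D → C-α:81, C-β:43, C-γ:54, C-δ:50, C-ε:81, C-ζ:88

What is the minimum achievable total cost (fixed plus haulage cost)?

241

Open {B, C}: assign each demand point to its cheapest open site.
  C-α→B 25, C-β→B 45, C-γ→B 30, C-δ→C 39, C-ε→B 8, C-ζ→C 16
  haulage cost 163, fixed 78 → total 241.
Compare {B}: haulage cost 212 + fixed 31 = 243.
Compare {A, B, C}: haulage cost 156 + fixed 119 = 275.
Compare {A, B}: haulage cost 205 + fixed 72 = 277.
All other subsets cost ≥ 243. Minimum total cost: 241.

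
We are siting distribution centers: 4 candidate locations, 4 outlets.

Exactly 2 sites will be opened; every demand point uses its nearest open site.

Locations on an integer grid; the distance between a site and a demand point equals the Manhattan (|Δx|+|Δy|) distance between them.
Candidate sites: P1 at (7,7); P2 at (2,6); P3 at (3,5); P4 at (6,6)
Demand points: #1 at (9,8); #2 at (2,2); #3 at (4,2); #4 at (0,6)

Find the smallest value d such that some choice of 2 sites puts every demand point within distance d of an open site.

Open {P1, P3}.
  Farthest demand point is #2 at distance 4 (to P3); all others are ≤ 4.
With {P3, P4} the worst case is 5.
With {P1, P2} the worst case is 6.
No size-2 selection achieves below 4.

4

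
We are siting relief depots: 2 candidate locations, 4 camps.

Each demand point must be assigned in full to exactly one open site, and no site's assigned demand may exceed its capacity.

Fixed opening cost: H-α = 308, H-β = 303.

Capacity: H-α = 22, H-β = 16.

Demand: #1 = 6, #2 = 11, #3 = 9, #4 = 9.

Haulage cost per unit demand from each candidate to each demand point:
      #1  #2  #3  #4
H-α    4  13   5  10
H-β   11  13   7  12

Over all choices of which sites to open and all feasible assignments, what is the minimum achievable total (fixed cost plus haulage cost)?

973

Open {H-α, H-β}; cheapest assignment that respects the capacities:
  H-α (cap 22, load 20): #2, #3 — cost 11×13 + 9×5 = 188
  H-β (cap 16, load 15): #1, #4 — cost 6×11 + 9×12 = 174
  Shipping 362, fixed 611 → total 973.
  Any other capacity-feasible assignment to {H-α, H-β} ships for at least 362.
Total demand is 35 and no other set of sites has combined capacity ≥ 35, so {H-α, H-β} is the only feasible choice of open sites. Minimum: 973.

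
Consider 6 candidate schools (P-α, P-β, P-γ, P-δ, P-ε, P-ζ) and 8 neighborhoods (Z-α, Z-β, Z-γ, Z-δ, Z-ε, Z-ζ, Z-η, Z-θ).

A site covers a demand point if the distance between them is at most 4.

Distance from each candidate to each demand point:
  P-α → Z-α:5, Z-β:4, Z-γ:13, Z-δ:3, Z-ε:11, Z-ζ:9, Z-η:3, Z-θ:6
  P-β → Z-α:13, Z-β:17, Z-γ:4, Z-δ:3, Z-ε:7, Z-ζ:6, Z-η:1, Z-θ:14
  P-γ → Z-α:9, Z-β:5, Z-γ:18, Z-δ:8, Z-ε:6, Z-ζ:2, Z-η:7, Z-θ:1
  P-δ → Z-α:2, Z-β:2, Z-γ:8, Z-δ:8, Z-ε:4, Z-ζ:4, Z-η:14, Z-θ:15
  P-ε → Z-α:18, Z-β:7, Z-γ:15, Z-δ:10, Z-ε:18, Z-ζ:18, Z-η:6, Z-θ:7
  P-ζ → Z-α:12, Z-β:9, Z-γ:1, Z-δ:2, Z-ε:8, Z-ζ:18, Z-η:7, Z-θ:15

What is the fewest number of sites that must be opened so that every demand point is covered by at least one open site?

Coverage sets (demand points within 4 of each site):
  P-α: {Z-β, Z-δ, Z-η}
  P-β: {Z-γ, Z-δ, Z-η}
  P-γ: {Z-ζ, Z-θ}
  P-δ: {Z-α, Z-β, Z-ε, Z-ζ}
  P-ε: {}
  P-ζ: {Z-γ, Z-δ}
No 2 sites suffice: every size-2 union leaves at least one demand point uncovered.
But {P-β, P-γ, P-δ} covers everything, so the minimum is 3.

3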